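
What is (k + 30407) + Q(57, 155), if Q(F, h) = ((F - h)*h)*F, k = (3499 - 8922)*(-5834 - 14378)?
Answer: 108774253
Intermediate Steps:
k = 109609676 (k = -5423*(-20212) = 109609676)
Q(F, h) = F*h*(F - h) (Q(F, h) = (h*(F - h))*F = F*h*(F - h))
(k + 30407) + Q(57, 155) = (109609676 + 30407) + 57*155*(57 - 1*155) = 109640083 + 57*155*(57 - 155) = 109640083 + 57*155*(-98) = 109640083 - 865830 = 108774253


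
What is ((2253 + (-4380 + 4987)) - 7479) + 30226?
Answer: 25607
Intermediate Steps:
((2253 + (-4380 + 4987)) - 7479) + 30226 = ((2253 + 607) - 7479) + 30226 = (2860 - 7479) + 30226 = -4619 + 30226 = 25607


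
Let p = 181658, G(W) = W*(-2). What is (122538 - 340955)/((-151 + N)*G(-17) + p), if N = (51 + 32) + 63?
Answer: -218417/181488 ≈ -1.2035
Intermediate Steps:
G(W) = -2*W
N = 146 (N = 83 + 63 = 146)
(122538 - 340955)/((-151 + N)*G(-17) + p) = (122538 - 340955)/((-151 + 146)*(-2*(-17)) + 181658) = -218417/(-5*34 + 181658) = -218417/(-170 + 181658) = -218417/181488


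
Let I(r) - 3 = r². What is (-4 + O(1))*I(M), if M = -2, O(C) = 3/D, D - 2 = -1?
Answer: -7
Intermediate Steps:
D = 1 (D = 2 - 1 = 1)
O(C) = 3 (O(C) = 3/1 = 3*1 = 3)
I(r) = 3 + r²
(-4 + O(1))*I(M) = (-4 + 3)*(3 + (-2)²) = -(3 + 4) = -1*7 = -7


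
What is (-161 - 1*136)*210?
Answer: -62370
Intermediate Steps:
(-161 - 1*136)*210 = (-161 - 136)*210 = -297*210 = -62370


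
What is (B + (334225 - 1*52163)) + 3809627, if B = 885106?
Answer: 4976795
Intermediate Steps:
(B + (334225 - 1*52163)) + 3809627 = (885106 + (334225 - 1*52163)) + 3809627 = (885106 + (334225 - 52163)) + 3809627 = (885106 + 282062) + 3809627 = 1167168 + 3809627 = 4976795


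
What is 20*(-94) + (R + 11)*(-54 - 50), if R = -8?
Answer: -2192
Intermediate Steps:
20*(-94) + (R + 11)*(-54 - 50) = 20*(-94) + (-8 + 11)*(-54 - 50) = -1880 + 3*(-104) = -1880 - 312 = -2192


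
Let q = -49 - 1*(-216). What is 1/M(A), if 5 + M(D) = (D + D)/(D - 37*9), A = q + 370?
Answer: 34/9 ≈ 3.7778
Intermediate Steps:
q = 167 (q = -49 + 216 = 167)
A = 537 (A = 167 + 370 = 537)
M(D) = -5 + 2*D/(-333 + D) (M(D) = -5 + (D + D)/(D - 37*9) = -5 + (2*D)/(D - 333) = -5 + (2*D)/(-333 + D) = -5 + 2*D/(-333 + D))
1/M(A) = 1/(3*(555 - 1*537)/(-333 + 537)) = 1/(3*(555 - 537)/204) = 1/(3*(1/204)*18) = 1/(9/34) = 34/9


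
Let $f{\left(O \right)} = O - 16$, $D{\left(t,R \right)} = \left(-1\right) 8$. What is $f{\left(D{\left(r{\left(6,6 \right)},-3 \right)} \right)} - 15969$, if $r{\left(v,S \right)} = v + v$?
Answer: $-15993$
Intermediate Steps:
$r{\left(v,S \right)} = 2 v$
$D{\left(t,R \right)} = -8$
$f{\left(O \right)} = -16 + O$ ($f{\left(O \right)} = O - 16 = -16 + O$)
$f{\left(D{\left(r{\left(6,6 \right)},-3 \right)} \right)} - 15969 = \left(-16 - 8\right) - 15969 = -24 - 15969 = -15993$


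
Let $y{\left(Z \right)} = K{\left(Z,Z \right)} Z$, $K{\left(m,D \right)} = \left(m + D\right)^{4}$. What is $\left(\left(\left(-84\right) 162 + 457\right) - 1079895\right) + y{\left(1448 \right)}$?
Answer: $101850412429562442$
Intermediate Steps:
$K{\left(m,D \right)} = \left(D + m\right)^{4}$
$y{\left(Z \right)} = 16 Z^{5}$ ($y{\left(Z \right)} = \left(Z + Z\right)^{4} Z = \left(2 Z\right)^{4} Z = 16 Z^{4} Z = 16 Z^{5}$)
$\left(\left(\left(-84\right) 162 + 457\right) - 1079895\right) + y{\left(1448 \right)} = \left(\left(\left(-84\right) 162 + 457\right) - 1079895\right) + 16 \cdot 1448^{5} = \left(\left(-13608 + 457\right) - 1079895\right) + 16 \cdot 6365650776915968 = \left(-13151 - 1079895\right) + 101850412430655488 = -1093046 + 101850412430655488 = 101850412429562442$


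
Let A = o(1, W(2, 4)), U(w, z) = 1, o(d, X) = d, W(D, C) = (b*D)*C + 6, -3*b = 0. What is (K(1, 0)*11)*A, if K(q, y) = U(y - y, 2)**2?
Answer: 11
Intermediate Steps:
b = 0 (b = -1/3*0 = 0)
W(D, C) = 6 (W(D, C) = (0*D)*C + 6 = 0*C + 6 = 0 + 6 = 6)
A = 1
K(q, y) = 1 (K(q, y) = 1**2 = 1)
(K(1, 0)*11)*A = (1*11)*1 = 11*1 = 11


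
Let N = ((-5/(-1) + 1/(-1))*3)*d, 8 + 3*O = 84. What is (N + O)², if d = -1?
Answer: 1600/9 ≈ 177.78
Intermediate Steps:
O = 76/3 (O = -8/3 + (⅓)*84 = -8/3 + 28 = 76/3 ≈ 25.333)
N = -12 (N = ((-5/(-1) + 1/(-1))*3)*(-1) = ((-5*(-1) + 1*(-1))*3)*(-1) = ((5 - 1)*3)*(-1) = (4*3)*(-1) = 12*(-1) = -12)
(N + O)² = (-12 + 76/3)² = (40/3)² = 1600/9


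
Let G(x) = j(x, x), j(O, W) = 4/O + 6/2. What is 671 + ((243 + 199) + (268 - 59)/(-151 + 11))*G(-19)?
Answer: 5053423/2660 ≈ 1899.8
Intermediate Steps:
j(O, W) = 3 + 4/O (j(O, W) = 4/O + 6*(1/2) = 4/O + 3 = 3 + 4/O)
G(x) = 3 + 4/x
671 + ((243 + 199) + (268 - 59)/(-151 + 11))*G(-19) = 671 + ((243 + 199) + (268 - 59)/(-151 + 11))*(3 + 4/(-19)) = 671 + (442 + 209/(-140))*(3 + 4*(-1/19)) = 671 + (442 + 209*(-1/140))*(3 - 4/19) = 671 + (442 - 209/140)*(53/19) = 671 + (61671/140)*(53/19) = 671 + 3268563/2660 = 5053423/2660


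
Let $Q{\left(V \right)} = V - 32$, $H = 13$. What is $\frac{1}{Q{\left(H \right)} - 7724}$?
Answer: $- \frac{1}{7743} \approx -0.00012915$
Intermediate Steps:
$Q{\left(V \right)} = -32 + V$
$\frac{1}{Q{\left(H \right)} - 7724} = \frac{1}{\left(-32 + 13\right) - 7724} = \frac{1}{-19 - 7724} = \frac{1}{-7743} = - \frac{1}{7743}$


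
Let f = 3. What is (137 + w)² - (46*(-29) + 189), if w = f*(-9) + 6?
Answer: 14601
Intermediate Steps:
w = -21 (w = 3*(-9) + 6 = -27 + 6 = -21)
(137 + w)² - (46*(-29) + 189) = (137 - 21)² - (46*(-29) + 189) = 116² - (-1334 + 189) = 13456 - 1*(-1145) = 13456 + 1145 = 14601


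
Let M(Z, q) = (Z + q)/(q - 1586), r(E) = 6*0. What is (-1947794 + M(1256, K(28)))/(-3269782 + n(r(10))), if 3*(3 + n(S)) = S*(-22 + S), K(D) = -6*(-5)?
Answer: 303076875/508778546 ≈ 0.59570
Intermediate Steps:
r(E) = 0
K(D) = 30
M(Z, q) = (Z + q)/(-1586 + q)
n(S) = -3 + S*(-22 + S)/3 (n(S) = -3 + (S*(-22 + S))/3 = -3 + S*(-22 + S)/3)
(-1947794 + M(1256, K(28)))/(-3269782 + n(r(10))) = (-1947794 + (1256 + 30)/(-1586 + 30))/(-3269782 + (-3 - 22/3*0 + (1/3)*0**2)) = (-1947794 + 1286/(-1556))/(-3269782 + (-3 + 0 + (1/3)*0)) = (-1947794 - 1/1556*1286)/(-3269782 + (-3 + 0 + 0)) = (-1947794 - 643/778)/(-3269782 - 3) = -1515384375/778/(-3269785) = -1515384375/778*(-1/3269785) = 303076875/508778546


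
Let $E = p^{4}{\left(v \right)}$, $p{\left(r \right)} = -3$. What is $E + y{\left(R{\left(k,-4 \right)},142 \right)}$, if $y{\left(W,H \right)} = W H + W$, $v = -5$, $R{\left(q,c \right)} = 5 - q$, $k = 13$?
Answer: $-1063$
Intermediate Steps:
$y{\left(W,H \right)} = W + H W$ ($y{\left(W,H \right)} = H W + W = W + H W$)
$E = 81$ ($E = \left(-3\right)^{4} = 81$)
$E + y{\left(R{\left(k,-4 \right)},142 \right)} = 81 + \left(5 - 13\right) \left(1 + 142\right) = 81 + \left(5 - 13\right) 143 = 81 - 1144 = -1063$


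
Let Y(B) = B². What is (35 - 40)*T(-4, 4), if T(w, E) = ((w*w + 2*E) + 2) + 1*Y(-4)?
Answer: -210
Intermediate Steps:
T(w, E) = 18 + w² + 2*E (T(w, E) = ((w*w + 2*E) + 2) + 1*(-4)² = ((w² + 2*E) + 2) + 1*16 = (2 + w² + 2*E) + 16 = 18 + w² + 2*E)
(35 - 40)*T(-4, 4) = (35 - 40)*(18 + (-4)² + 2*4) = -5*(18 + 16 + 8) = -5*42 = -210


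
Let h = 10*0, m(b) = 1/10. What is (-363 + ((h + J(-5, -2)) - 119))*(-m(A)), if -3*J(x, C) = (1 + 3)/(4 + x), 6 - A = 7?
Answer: 721/15 ≈ 48.067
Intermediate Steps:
A = -1 (A = 6 - 1*7 = 6 - 7 = -1)
m(b) = ⅒
J(x, C) = -4/(3*(4 + x)) (J(x, C) = -(1 + 3)/(3*(4 + x)) = -4/(3*(4 + x)))
h = 0
(-363 + ((h + J(-5, -2)) - 119))*(-m(A)) = (-363 + ((0 - 4/(12 + 3*(-5))) - 119))*(-1*⅒) = (-363 + ((0 - 4/(12 - 15)) - 119))*(-⅒) = (-363 + ((0 - 4/(-3)) - 119))*(-⅒) = (-363 + ((0 - 4*(-⅓)) - 119))*(-⅒) = (-363 + ((0 + 4/3) - 119))*(-⅒) = (-363 + (4/3 - 119))*(-⅒) = (-363 - 353/3)*(-⅒) = -1442/3*(-⅒) = 721/15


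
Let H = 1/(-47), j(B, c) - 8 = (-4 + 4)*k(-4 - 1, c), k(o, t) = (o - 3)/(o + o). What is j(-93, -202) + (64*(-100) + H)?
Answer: -300425/47 ≈ -6392.0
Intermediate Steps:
k(o, t) = (-3 + o)/(2*o) (k(o, t) = (-3 + o)/((2*o)) = (-3 + o)*(1/(2*o)) = (-3 + o)/(2*o))
j(B, c) = 8 (j(B, c) = 8 + (-4 + 4)*((-3 + (-4 - 1))/(2*(-4 - 1))) = 8 + 0*((½)*(-3 - 5)/(-5)) = 8 + 0*((½)*(-⅕)*(-8)) = 8 + 0*(⅘) = 8 + 0 = 8)
H = -1/47 ≈ -0.021277
j(-93, -202) + (64*(-100) + H) = 8 + (64*(-100) - 1/47) = 8 + (-6400 - 1/47) = 8 - 300801/47 = -300425/47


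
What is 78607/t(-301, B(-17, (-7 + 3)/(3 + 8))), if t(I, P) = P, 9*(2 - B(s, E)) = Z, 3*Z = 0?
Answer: 78607/2 ≈ 39304.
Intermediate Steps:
Z = 0 (Z = (⅓)*0 = 0)
B(s, E) = 2 (B(s, E) = 2 - ⅑*0 = 2 + 0 = 2)
78607/t(-301, B(-17, (-7 + 3)/(3 + 8))) = 78607/2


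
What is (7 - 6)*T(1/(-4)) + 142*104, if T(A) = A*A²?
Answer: 945151/64 ≈ 14768.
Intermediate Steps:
T(A) = A³
(7 - 6)*T(1/(-4)) + 142*104 = (7 - 6)*(1/(-4))³ + 142*104 = 1*(1*(-¼))³ + 14768 = 1*(-¼)³ + 14768 = 1*(-1/64) + 14768 = -1/64 + 14768 = 945151/64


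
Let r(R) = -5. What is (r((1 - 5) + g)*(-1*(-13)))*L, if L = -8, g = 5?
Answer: 520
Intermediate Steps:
(r((1 - 5) + g)*(-1*(-13)))*L = -(-5)*(-13)*(-8) = -5*13*(-8) = -65*(-8) = 520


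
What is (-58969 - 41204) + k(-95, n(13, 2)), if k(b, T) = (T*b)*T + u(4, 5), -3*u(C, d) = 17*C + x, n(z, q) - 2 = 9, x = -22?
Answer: -335050/3 ≈ -1.1168e+5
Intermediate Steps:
n(z, q) = 11 (n(z, q) = 2 + 9 = 11)
u(C, d) = 22/3 - 17*C/3 (u(C, d) = -(17*C - 22)/3 = -(-22 + 17*C)/3 = 22/3 - 17*C/3)
k(b, T) = -46/3 + b*T² (k(b, T) = (T*b)*T + (22/3 - 17/3*4) = b*T² + (22/3 - 68/3) = b*T² - 46/3 = -46/3 + b*T²)
(-58969 - 41204) + k(-95, n(13, 2)) = (-58969 - 41204) + (-46/3 - 95*11²) = -100173 + (-46/3 - 95*121) = -100173 + (-46/3 - 11495) = -100173 - 34531/3 = -335050/3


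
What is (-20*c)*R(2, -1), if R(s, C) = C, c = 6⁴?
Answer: 25920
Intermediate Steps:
c = 1296
(-20*c)*R(2, -1) = -20*1296*(-1) = -25920*(-1) = 25920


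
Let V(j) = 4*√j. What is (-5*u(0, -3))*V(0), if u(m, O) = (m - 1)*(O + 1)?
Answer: 0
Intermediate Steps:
u(m, O) = (1 + O)*(-1 + m) (u(m, O) = (-1 + m)*(1 + O) = (1 + O)*(-1 + m))
(-5*u(0, -3))*V(0) = (-5*(-1 + 0 - 1*(-3) - 3*0))*(4*√0) = (-5*(-1 + 0 + 3 + 0))*(4*0) = -5*2*0 = -10*0 = 0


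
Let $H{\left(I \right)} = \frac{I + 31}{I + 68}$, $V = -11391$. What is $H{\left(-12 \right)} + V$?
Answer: $- \frac{637877}{56} \approx -11391.0$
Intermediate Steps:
$H{\left(I \right)} = \frac{31 + I}{68 + I}$
$H{\left(-12 \right)} + V = \frac{31 - 12}{68 - 12} - 11391 = \frac{1}{56} \cdot 19 - 11391 = \frac{19}{56} - 11391 = - \frac{637877}{56}$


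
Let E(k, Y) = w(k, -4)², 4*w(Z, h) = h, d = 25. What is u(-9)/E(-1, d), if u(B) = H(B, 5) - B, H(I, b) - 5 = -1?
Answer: 13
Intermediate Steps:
w(Z, h) = h/4
H(I, b) = 4 (H(I, b) = 5 - 1 = 4)
u(B) = 4 - B
E(k, Y) = 1 (E(k, Y) = ((¼)*(-4))² = (-1)² = 1)
u(-9)/E(-1, d) = (4 - 1*(-9))/1 = (4 + 9)*1 = 13*1 = 13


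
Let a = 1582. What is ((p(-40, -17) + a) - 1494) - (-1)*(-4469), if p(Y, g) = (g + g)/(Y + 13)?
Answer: -118253/27 ≈ -4379.7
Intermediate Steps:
p(Y, g) = 2*g/(13 + Y) (p(Y, g) = (2*g)/(13 + Y) = 2*g/(13 + Y))
((p(-40, -17) + a) - 1494) - (-1)*(-4469) = ((2*(-17)/(13 - 40) + 1582) - 1494) - (-1)*(-4469) = ((2*(-17)/(-27) + 1582) - 1494) - 1*4469 = ((2*(-17)*(-1/27) + 1582) - 1494) - 4469 = ((34/27 + 1582) - 1494) - 4469 = (42748/27 - 1494) - 4469 = 2410/27 - 4469 = -118253/27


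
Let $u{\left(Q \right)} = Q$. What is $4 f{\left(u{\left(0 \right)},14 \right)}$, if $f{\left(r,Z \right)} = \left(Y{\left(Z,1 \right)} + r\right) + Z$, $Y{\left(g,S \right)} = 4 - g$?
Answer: $16$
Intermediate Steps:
$f{\left(r,Z \right)} = 4 + r$ ($f{\left(r,Z \right)} = \left(\left(4 - Z\right) + r\right) + Z = \left(4 + r - Z\right) + Z = 4 + r$)
$4 f{\left(u{\left(0 \right)},14 \right)} = 4 \left(4 + 0\right) = 4 \cdot 4 = 16$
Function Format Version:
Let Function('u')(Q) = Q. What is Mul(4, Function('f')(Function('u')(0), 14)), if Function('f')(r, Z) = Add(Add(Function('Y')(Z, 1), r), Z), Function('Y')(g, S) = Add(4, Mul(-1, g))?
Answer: 16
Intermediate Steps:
Function('f')(r, Z) = Add(4, r) (Function('f')(r, Z) = Add(Add(Add(4, Mul(-1, Z)), r), Z) = Add(Add(4, r, Mul(-1, Z)), Z) = Add(4, r))
Mul(4, Function('f')(Function('u')(0), 14)) = Mul(4, Add(4, 0)) = Mul(4, 4) = 16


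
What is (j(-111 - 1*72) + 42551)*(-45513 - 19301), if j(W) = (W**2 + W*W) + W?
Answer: -7087151644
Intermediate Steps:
j(W) = W + 2*W**2 (j(W) = (W**2 + W**2) + W = 2*W**2 + W = W + 2*W**2)
(j(-111 - 1*72) + 42551)*(-45513 - 19301) = ((-111 - 1*72)*(1 + 2*(-111 - 1*72)) + 42551)*(-45513 - 19301) = ((-111 - 72)*(1 + 2*(-111 - 72)) + 42551)*(-64814) = (-183*(1 + 2*(-183)) + 42551)*(-64814) = (-183*(1 - 366) + 42551)*(-64814) = (-183*(-365) + 42551)*(-64814) = (66795 + 42551)*(-64814) = 109346*(-64814) = -7087151644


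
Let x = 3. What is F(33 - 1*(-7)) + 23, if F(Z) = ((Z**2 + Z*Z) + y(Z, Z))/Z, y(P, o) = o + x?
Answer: 4163/40 ≈ 104.07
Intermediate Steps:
y(P, o) = 3 + o (y(P, o) = o + 3 = 3 + o)
F(Z) = (3 + Z + 2*Z**2)/Z (F(Z) = ((Z**2 + Z*Z) + (3 + Z))/Z = ((Z**2 + Z**2) + (3 + Z))/Z = (2*Z**2 + (3 + Z))/Z = (3 + Z + 2*Z**2)/Z)
F(33 - 1*(-7)) + 23 = (1 + 2*(33 - 1*(-7)) + 3/(33 - 1*(-7))) + 23 = (1 + 2*(33 + 7) + 3/(33 + 7)) + 23 = (1 + 2*40 + 3/40) + 23 = (1 + 80 + 3*(1/40)) + 23 = (1 + 80 + 3/40) + 23 = 3243/40 + 23 = 4163/40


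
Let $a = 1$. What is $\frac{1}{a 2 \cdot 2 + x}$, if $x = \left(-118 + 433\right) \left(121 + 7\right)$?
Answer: $\frac{1}{40324} \approx 2.4799 \cdot 10^{-5}$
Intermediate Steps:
$x = 40320$ ($x = 315 \cdot 128 = 40320$)
$\frac{1}{a 2 \cdot 2 + x} = \frac{1}{1 \cdot 2 \cdot 2 + 40320} = \frac{1}{2 \cdot 2 + 40320} = \frac{1}{4 + 40320} = \frac{1}{40324}$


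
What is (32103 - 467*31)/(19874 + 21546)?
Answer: 8813/20710 ≈ 0.42554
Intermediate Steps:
(32103 - 467*31)/(19874 + 21546) = (32103 - 14477)/41420 = 17626*(1/41420) = 8813/20710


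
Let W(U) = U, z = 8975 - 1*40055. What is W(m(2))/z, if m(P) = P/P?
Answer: -1/31080 ≈ -3.2175e-5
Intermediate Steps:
m(P) = 1
z = -31080 (z = 8975 - 40055 = -31080)
W(m(2))/z = 1/(-31080) = 1*(-1/31080) = -1/31080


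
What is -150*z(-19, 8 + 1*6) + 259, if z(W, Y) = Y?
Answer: -1841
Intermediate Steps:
-150*z(-19, 8 + 1*6) + 259 = -150*(8 + 1*6) + 259 = -150*(8 + 6) + 259 = -150*14 + 259 = -2100 + 259 = -1841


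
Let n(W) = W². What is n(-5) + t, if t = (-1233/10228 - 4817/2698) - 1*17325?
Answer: -238724293055/13797572 ≈ -17302.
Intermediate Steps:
t = -239069232355/13797572 (t = (-1233*1/10228 - 4817*1/2698) - 17325 = (-1233/10228 - 4817/2698) - 17325 = -26297455/13797572 - 17325 = -239069232355/13797572 ≈ -17327.)
n(-5) + t = (-5)² - 239069232355/13797572 = 25 - 239069232355/13797572 = -238724293055/13797572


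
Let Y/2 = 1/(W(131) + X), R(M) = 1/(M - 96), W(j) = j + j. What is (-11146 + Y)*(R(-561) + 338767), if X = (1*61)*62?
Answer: -2508052602109349/664227 ≈ -3.7759e+9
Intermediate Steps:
X = 3782 (X = 61*62 = 3782)
W(j) = 2*j
R(M) = 1/(-96 + M)
Y = 1/2022 (Y = 2/(2*131 + 3782) = 2/(262 + 3782) = 2/4044 = 2*(1/4044) = 1/2022 ≈ 0.00049456)
(-11146 + Y)*(R(-561) + 338767) = (-11146 + 1/2022)*(1/(-96 - 561) + 338767) = -22537211*(1/(-657) + 338767)/2022 = -22537211*(-1/657 + 338767)/2022 = -22537211/2022*222569918/657 = -2508052602109349/664227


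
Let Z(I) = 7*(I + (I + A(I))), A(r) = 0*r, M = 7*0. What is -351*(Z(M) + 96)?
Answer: -33696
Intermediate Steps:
M = 0
A(r) = 0
Z(I) = 14*I (Z(I) = 7*(I + (I + 0)) = 7*(I + I) = 7*(2*I) = 14*I)
-351*(Z(M) + 96) = -351*(14*0 + 96) = -351*(0 + 96) = -351*96 = -33696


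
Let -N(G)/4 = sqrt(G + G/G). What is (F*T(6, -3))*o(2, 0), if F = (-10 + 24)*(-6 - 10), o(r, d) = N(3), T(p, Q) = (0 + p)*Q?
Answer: -32256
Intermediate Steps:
T(p, Q) = Q*p (T(p, Q) = p*Q = Q*p)
N(G) = -4*sqrt(1 + G) (N(G) = -4*sqrt(G + G/G) = -4*sqrt(G + 1) = -4*sqrt(1 + G))
o(r, d) = -8 (o(r, d) = -4*sqrt(1 + 3) = -4*sqrt(4) = -4*2 = -8)
F = -224 (F = 14*(-16) = -224)
(F*T(6, -3))*o(2, 0) = -(-672)*6*(-8) = -224*(-18)*(-8) = 4032*(-8) = -32256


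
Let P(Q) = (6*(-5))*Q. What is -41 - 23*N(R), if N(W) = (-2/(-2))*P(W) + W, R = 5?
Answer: 3294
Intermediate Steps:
P(Q) = -30*Q
N(W) = -29*W (N(W) = (-2/(-2))*(-30*W) + W = (-2*(-½))*(-30*W) + W = 1*(-30*W) + W = -30*W + W = -29*W)
-41 - 23*N(R) = -41 - (-667)*5 = -41 - 23*(-145) = -41 + 3335 = 3294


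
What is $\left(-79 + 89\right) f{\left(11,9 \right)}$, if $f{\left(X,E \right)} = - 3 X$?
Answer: $-330$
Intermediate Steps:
$\left(-79 + 89\right) f{\left(11,9 \right)} = \left(-79 + 89\right) \left(\left(-3\right) 11\right) = 10 \left(-33\right) = -330$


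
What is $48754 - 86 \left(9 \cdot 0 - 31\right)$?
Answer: $51420$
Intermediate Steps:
$48754 - 86 \left(9 \cdot 0 - 31\right) = 48754 - 86 \left(0 - 31\right) = 48754 - -2666 = 48754 + 2666 = 51420$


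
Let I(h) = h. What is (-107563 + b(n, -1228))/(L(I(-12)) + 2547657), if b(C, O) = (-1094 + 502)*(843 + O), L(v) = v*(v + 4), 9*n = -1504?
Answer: 40119/849251 ≈ 0.047240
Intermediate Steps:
n = -1504/9 (n = (⅑)*(-1504) = -1504/9 ≈ -167.11)
L(v) = v*(4 + v)
b(C, O) = -499056 - 592*O (b(C, O) = -592*(843 + O) = -499056 - 592*O)
(-107563 + b(n, -1228))/(L(I(-12)) + 2547657) = (-107563 + (-499056 - 592*(-1228)))/(-12*(4 - 12) + 2547657) = (-107563 + (-499056 + 726976))/(-12*(-8) + 2547657) = (-107563 + 227920)/(96 + 2547657) = 120357/2547753 = 120357*(1/2547753) = 40119/849251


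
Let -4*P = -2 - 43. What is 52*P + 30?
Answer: 615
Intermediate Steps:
P = 45/4 (P = -(-2 - 43)/4 = -1/4*(-45) = 45/4 ≈ 11.250)
52*P + 30 = 52*(45/4) + 30 = 585 + 30 = 615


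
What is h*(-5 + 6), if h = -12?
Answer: -12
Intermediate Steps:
h*(-5 + 6) = -12*(-5 + 6) = -12*1 = -12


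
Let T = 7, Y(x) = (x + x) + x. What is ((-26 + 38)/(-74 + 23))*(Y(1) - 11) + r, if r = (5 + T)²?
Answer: 2480/17 ≈ 145.88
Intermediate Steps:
Y(x) = 3*x (Y(x) = 2*x + x = 3*x)
r = 144 (r = (5 + 7)² = 12² = 144)
((-26 + 38)/(-74 + 23))*(Y(1) - 11) + r = ((-26 + 38)/(-74 + 23))*(3*1 - 11) + 144 = (12/(-51))*(3 - 11) + 144 = (12*(-1/51))*(-8) + 144 = -4/17*(-8) + 144 = 32/17 + 144 = 2480/17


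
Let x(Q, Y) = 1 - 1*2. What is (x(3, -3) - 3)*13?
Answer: -52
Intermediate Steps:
x(Q, Y) = -1 (x(Q, Y) = 1 - 2 = -1)
(x(3, -3) - 3)*13 = (-1 - 3)*13 = -4*13 = -52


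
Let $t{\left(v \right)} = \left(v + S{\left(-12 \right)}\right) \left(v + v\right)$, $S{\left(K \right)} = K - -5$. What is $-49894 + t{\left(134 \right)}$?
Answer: $-15858$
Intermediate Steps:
$S{\left(K \right)} = 5 + K$ ($S{\left(K \right)} = K + 5 = 5 + K$)
$t{\left(v \right)} = 2 v \left(-7 + v\right)$ ($t{\left(v \right)} = \left(v + \left(5 - 12\right)\right) \left(v + v\right) = \left(v - 7\right) 2 v = \left(-7 + v\right) 2 v = 2 v \left(-7 + v\right)$)
$-49894 + t{\left(134 \right)} = -49894 + 2 \cdot 134 \left(-7 + 134\right) = -49894 + 2 \cdot 134 \cdot 127 = -49894 + 34036 = -15858$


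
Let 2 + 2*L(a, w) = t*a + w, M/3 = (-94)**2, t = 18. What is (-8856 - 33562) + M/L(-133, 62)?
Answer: -16509438/389 ≈ -42441.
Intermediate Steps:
M = 26508 (M = 3*(-94)**2 = 3*8836 = 26508)
L(a, w) = -1 + w/2 + 9*a (L(a, w) = -1 + (18*a + w)/2 = -1 + (w + 18*a)/2 = -1 + (w/2 + 9*a) = -1 + w/2 + 9*a)
(-8856 - 33562) + M/L(-133, 62) = (-8856 - 33562) + 26508/(-1 + (1/2)*62 + 9*(-133)) = -42418 + 26508/(-1 + 31 - 1197) = -42418 + 26508/(-1167) = -42418 + 26508*(-1/1167) = -42418 - 8836/389 = -16509438/389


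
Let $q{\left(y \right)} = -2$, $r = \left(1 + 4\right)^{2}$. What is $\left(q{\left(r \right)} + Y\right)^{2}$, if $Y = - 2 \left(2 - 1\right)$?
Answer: $16$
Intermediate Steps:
$Y = -2$ ($Y = \left(-2\right) 1 = -2$)
$r = 25$ ($r = 5^{2} = 25$)
$\left(q{\left(r \right)} + Y\right)^{2} = \left(-2 - 2\right)^{2} = \left(-4\right)^{2} = 16$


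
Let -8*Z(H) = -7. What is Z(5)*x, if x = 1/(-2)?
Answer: -7/16 ≈ -0.43750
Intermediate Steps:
Z(H) = 7/8 (Z(H) = -1/8*(-7) = 7/8)
x = -1/2 ≈ -0.50000
Z(5)*x = (7/8)*(-1/2) = -7/16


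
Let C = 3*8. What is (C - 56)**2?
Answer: 1024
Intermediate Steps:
C = 24
(C - 56)**2 = (24 - 56)**2 = (-32)**2 = 1024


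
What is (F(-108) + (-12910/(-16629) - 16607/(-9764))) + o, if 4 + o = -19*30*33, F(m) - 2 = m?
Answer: -3071554108477/162365556 ≈ -18918.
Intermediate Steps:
F(m) = 2 + m
o = -18814 (o = -4 - 19*30*33 = -4 - 570*33 = -4 - 18810 = -18814)
(F(-108) + (-12910/(-16629) - 16607/(-9764))) + o = ((2 - 108) + (-12910/(-16629) - 16607/(-9764))) - 18814 = (-106 + (-12910*(-1/16629) - 16607*(-1/9764))) - 18814 = (-106 + (12910/16629 + 16607/9764)) - 18814 = (-106 + 402211043/162365556) - 18814 = -16808537893/162365556 - 18814 = -3071554108477/162365556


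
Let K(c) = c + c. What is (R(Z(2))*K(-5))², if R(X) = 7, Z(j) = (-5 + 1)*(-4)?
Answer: 4900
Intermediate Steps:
Z(j) = 16 (Z(j) = -4*(-4) = 16)
K(c) = 2*c
(R(Z(2))*K(-5))² = (7*(2*(-5)))² = (7*(-10))² = (-70)² = 4900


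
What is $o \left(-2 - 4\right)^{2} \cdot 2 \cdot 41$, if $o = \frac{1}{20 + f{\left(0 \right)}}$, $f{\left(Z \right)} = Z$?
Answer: $\frac{738}{5} \approx 147.6$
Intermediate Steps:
$o = \frac{1}{20}$ ($o = \frac{1}{20 + 0} = \frac{1}{20} \approx 0.05$)
$o \left(-2 - 4\right)^{2} \cdot 2 \cdot 41 = \frac{\left(-2 - 4\right)^{2} \cdot 2}{20} \cdot 41 = \frac{\left(-6\right)^{2} \cdot 2}{20} \cdot 41 = \frac{36 \cdot 2}{20} \cdot 41 = \frac{1}{20} \cdot 72 \cdot 41 = \frac{18}{5} \cdot 41 = \frac{738}{5}$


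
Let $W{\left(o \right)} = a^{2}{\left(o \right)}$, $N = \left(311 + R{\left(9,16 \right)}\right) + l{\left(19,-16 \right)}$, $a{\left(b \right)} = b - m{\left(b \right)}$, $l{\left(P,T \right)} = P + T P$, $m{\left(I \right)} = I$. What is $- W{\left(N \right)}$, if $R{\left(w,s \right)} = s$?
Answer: $0$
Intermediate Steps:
$l{\left(P,T \right)} = P + P T$
$a{\left(b \right)} = 0$ ($a{\left(b \right)} = b - b = 0$)
$N = 42$ ($N = \left(311 + 16\right) + 19 \left(1 - 16\right) = 327 + 19 \left(-15\right) = 327 - 285 = 42$)
$W{\left(o \right)} = 0$ ($W{\left(o \right)} = 0^{2} = 0$)
$- W{\left(N \right)} = \left(-1\right) 0 = 0$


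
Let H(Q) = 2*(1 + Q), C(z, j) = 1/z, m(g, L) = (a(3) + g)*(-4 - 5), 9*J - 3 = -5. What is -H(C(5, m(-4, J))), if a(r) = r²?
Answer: -12/5 ≈ -2.4000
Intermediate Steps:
J = -2/9 (J = ⅓ + (⅑)*(-5) = ⅓ - 5/9 = -2/9 ≈ -0.22222)
m(g, L) = -81 - 9*g (m(g, L) = (3² + g)*(-4 - 5) = (9 + g)*(-9) = -81 - 9*g)
H(Q) = 2 + 2*Q
-H(C(5, m(-4, J))) = -(2 + 2/5) = -(2 + 2*(⅕)) = -(2 + ⅖) = -1*12/5 = -12/5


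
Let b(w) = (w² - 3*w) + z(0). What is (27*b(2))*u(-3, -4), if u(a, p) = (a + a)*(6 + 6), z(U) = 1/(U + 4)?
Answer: 3402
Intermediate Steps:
z(U) = 1/(4 + U)
u(a, p) = 24*a (u(a, p) = (2*a)*12 = 24*a)
b(w) = ¼ + w² - 3*w (b(w) = (w² - 3*w) + 1/(4 + 0) = (w² - 3*w) + 1/4 = (w² - 3*w) + ¼ = ¼ + w² - 3*w)
(27*b(2))*u(-3, -4) = (27*(¼ + 2² - 3*2))*(24*(-3)) = (27*(¼ + 4 - 6))*(-72) = (27*(-7/4))*(-72) = -189/4*(-72) = 3402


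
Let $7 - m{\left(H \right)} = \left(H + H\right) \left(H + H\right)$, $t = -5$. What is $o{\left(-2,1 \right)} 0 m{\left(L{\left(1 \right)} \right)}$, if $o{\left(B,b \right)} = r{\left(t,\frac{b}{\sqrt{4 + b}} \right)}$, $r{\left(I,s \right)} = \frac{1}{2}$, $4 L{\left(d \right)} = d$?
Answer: $0$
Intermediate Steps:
$L{\left(d \right)} = \frac{d}{4}$
$m{\left(H \right)} = 7 - 4 H^{2}$ ($m{\left(H \right)} = 7 - \left(H + H\right) \left(H + H\right) = 7 - 2 H 2 H = 7 - 4 H^{2}$)
$r{\left(I,s \right)} = \frac{1}{2}$
$o{\left(B,b \right)} = \frac{1}{2}$
$o{\left(-2,1 \right)} 0 m{\left(L{\left(1 \right)} \right)} = \frac{1}{2} \cdot 0 \left(7 - 4 \left(\frac{1}{4} \cdot 1\right)^{2}\right) = 0 \left(7 - \frac{4}{16}\right) = 0 \left(7 - \frac{1}{4}\right) = 0 \cdot \frac{27}{4} = 0$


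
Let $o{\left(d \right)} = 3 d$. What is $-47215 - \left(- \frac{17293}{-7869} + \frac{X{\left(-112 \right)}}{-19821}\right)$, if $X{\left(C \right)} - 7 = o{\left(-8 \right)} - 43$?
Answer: $- \frac{2454845067076}{51990483} \approx -47217.0$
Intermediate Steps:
$X{\left(C \right)} = -60$ ($X{\left(C \right)} = 7 + \left(3 \left(-8\right) - 43\right) = 7 - 67 = -60$)
$-47215 - \left(- \frac{17293}{-7869} + \frac{X{\left(-112 \right)}}{-19821}\right) = -47215 - \left(- \frac{17293}{-7869} - \frac{60}{-19821}\right) = -47215 - \left(\left(-17293\right) \left(- \frac{1}{7869}\right) - - \frac{20}{6607}\right) = -47215 - \left(\frac{17293}{7869} + \frac{20}{6607}\right) = -47215 - \frac{114412231}{51990483} = - \frac{2454845067076}{51990483}$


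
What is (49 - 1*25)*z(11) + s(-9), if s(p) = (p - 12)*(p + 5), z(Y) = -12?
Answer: -204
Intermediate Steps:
s(p) = (-12 + p)*(5 + p)
(49 - 1*25)*z(11) + s(-9) = (49 - 1*25)*(-12) + (-60 + (-9)² - 7*(-9)) = (49 - 25)*(-12) + (-60 + 81 + 63) = 24*(-12) + 84 = -288 + 84 = -204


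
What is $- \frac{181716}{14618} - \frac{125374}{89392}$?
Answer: $- \frac{4519168451}{326683064} \approx -13.833$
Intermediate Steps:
$- \frac{181716}{14618} - \frac{125374}{89392} = \left(-181716\right) \frac{1}{14618} - \frac{62687}{44696} = - \frac{90858}{7309} - \frac{62687}{44696} = - \frac{4519168451}{326683064}$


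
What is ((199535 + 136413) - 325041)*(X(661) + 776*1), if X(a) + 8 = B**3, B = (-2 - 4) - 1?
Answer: 4635475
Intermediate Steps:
B = -7 (B = -6 - 1 = -7)
X(a) = -351 (X(a) = -8 + (-7)**3 = -8 - 343 = -351)
((199535 + 136413) - 325041)*(X(661) + 776*1) = ((199535 + 136413) - 325041)*(-351 + 776*1) = (335948 - 325041)*(-351 + 776) = 10907*425 = 4635475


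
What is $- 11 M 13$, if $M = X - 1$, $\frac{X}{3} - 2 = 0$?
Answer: $-715$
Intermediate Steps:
$X = 6$ ($X = 6 + 3 \cdot 0 = 6 + 0 = 6$)
$M = 5$ ($M = 6 - 1 = 5$)
$- 11 M 13 = \left(-11\right) 5 \cdot 13 = \left(-55\right) 13 = -715$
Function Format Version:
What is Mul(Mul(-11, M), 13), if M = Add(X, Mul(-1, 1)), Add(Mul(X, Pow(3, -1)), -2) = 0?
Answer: -715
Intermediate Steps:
X = 6 (X = Add(6, Mul(3, 0)) = Add(6, 0) = 6)
M = 5 (M = Add(6, Mul(-1, 1)) = Add(6, -1) = 5)
Mul(Mul(-11, M), 13) = Mul(Mul(-11, 5), 13) = Mul(-55, 13) = -715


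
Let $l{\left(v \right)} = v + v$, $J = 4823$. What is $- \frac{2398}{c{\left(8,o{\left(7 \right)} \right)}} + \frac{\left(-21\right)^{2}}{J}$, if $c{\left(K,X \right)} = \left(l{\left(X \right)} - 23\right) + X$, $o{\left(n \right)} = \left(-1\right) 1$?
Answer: $\frac{63610}{689} \approx 92.322$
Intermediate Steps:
$l{\left(v \right)} = 2 v$
$o{\left(n \right)} = -1$
$c{\left(K,X \right)} = -23 + 3 X$ ($c{\left(K,X \right)} = \left(2 X - 23\right) + X = \left(-23 + 2 X\right) + X = -23 + 3 X$)
$- \frac{2398}{c{\left(8,o{\left(7 \right)} \right)}} + \frac{\left(-21\right)^{2}}{J} = - \frac{2398}{-23 + 3 \left(-1\right)} + \frac{\left(-21\right)^{2}}{4823} = - \frac{2398}{-23 - 3} + 441 \cdot \frac{1}{4823} = - \frac{2398}{-26} + \frac{63}{689} = \left(-2398\right) \left(- \frac{1}{26}\right) + \frac{63}{689} = \frac{1199}{13} + \frac{63}{689} = \frac{63610}{689}$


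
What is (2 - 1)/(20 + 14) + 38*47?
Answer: 60725/34 ≈ 1786.0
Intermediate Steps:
(2 - 1)/(20 + 14) + 38*47 = 1/34 + 1786 = 60725/34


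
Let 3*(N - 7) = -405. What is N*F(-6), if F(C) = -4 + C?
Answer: 1280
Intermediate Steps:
N = -128 (N = 7 + (⅓)*(-405) = 7 - 135 = -128)
N*F(-6) = -128*(-4 - 6) = -128*(-10) = 1280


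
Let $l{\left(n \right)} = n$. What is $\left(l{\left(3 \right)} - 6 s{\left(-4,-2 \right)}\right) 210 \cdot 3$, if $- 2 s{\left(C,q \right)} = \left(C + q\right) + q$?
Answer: $-13230$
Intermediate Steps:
$s{\left(C,q \right)} = - q - \frac{C}{2}$ ($s{\left(C,q \right)} = - \frac{\left(C + q\right) + q}{2} = - \frac{C + 2 q}{2} = - q - \frac{C}{2}$)
$\left(l{\left(3 \right)} - 6 s{\left(-4,-2 \right)}\right) 210 \cdot 3 = \left(3 - 6 \left(\left(-1\right) \left(-2\right) - -2\right)\right) 210 \cdot 3 = \left(3 - 6 \left(2 + 2\right)\right) 210 \cdot 3 = \left(3 - 24\right) 210 \cdot 3 = \left(-21\right) 210 \cdot 3 = \left(-4410\right) 3 = -13230$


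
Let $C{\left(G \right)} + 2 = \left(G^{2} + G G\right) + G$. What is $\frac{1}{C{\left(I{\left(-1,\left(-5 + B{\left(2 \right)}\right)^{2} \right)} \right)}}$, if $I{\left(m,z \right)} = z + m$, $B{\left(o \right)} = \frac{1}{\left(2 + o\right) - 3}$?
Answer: $\frac{1}{463} \approx 0.0021598$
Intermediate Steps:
$B{\left(o \right)} = \frac{1}{-1 + o}$
$I{\left(m,z \right)} = m + z$
$C{\left(G \right)} = -2 + G + 2 G^{2}$ ($C{\left(G \right)} = -2 + \left(\left(G^{2} + G G\right) + G\right) = -2 + \left(\left(G^{2} + G^{2}\right) + G\right) = -2 + \left(2 G^{2} + G\right) = -2 + \left(G + 2 G^{2}\right) = -2 + G + 2 G^{2}$)
$\frac{1}{C{\left(I{\left(-1,\left(-5 + B{\left(2 \right)}\right)^{2} \right)} \right)}} = \frac{1}{-2 - \left(1 - \left(-5 + \frac{1}{-1 + 2}\right)^{2}\right) + 2 \left(-1 + \left(-5 + \frac{1}{-1 + 2}\right)^{2}\right)^{2}} = \frac{1}{-2 - \left(1 - \left(-5 + 1^{-1}\right)^{2}\right) + 2 \left(-1 + \left(-5 + 1^{-1}\right)^{2}\right)^{2}} = \frac{1}{-2 - \left(1 - \left(-5 + 1\right)^{2}\right) + 2 \left(-1 + \left(-5 + 1\right)^{2}\right)^{2}} = \frac{1}{-2 - \left(1 - \left(-4\right)^{2}\right) + 2 \left(-1 + \left(-4\right)^{2}\right)^{2}} = \frac{1}{-2 + \left(-1 + 16\right) + 2 \left(-1 + 16\right)^{2}} = \frac{1}{-2 + 15 + 2 \cdot 15^{2}} = \frac{1}{-2 + 15 + 2 \cdot 225} = \frac{1}{-2 + 15 + 450} = \frac{1}{463}$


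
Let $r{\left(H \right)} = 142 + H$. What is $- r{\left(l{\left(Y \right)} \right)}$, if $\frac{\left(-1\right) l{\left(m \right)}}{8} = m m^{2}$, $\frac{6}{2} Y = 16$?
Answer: $\frac{28934}{27} \approx 1071.6$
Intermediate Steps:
$Y = \frac{16}{3}$ ($Y = \frac{1}{3} \cdot 16 = \frac{16}{3} \approx 5.3333$)
$l{\left(m \right)} = - 8 m^{3}$ ($l{\left(m \right)} = - 8 m m^{2} = - 8 m^{3}$)
$- r{\left(l{\left(Y \right)} \right)} = - (142 - 8 \left(\frac{16}{3}\right)^{3}) = - (142 - \frac{32768}{27}) = \left(-1\right) \left(- \frac{28934}{27}\right) = \frac{28934}{27}$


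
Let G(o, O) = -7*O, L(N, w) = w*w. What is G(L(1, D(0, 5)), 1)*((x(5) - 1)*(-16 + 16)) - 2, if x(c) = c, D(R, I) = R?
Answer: -2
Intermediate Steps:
L(N, w) = w²
G(L(1, D(0, 5)), 1)*((x(5) - 1)*(-16 + 16)) - 2 = (-7*1)*((5 - 1)*(-16 + 16)) - 2 = -28*0 - 2 = -7*0 - 2 = 0 - 2 = -2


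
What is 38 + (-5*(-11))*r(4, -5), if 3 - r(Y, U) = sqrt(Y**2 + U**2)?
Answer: 203 - 55*sqrt(41) ≈ -149.17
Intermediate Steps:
r(Y, U) = 3 - sqrt(U**2 + Y**2) (r(Y, U) = 3 - sqrt(Y**2 + U**2) = 3 - sqrt(U**2 + Y**2))
38 + (-5*(-11))*r(4, -5) = 38 + (-5*(-11))*(3 - sqrt((-5)**2 + 4**2)) = 38 + 55*(3 - sqrt(25 + 16)) = 38 + 55*(3 - sqrt(41)) = 38 + (165 - 55*sqrt(41)) = 203 - 55*sqrt(41)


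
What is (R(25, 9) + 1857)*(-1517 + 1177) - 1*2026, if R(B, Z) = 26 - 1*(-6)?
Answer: -644286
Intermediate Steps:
R(B, Z) = 32 (R(B, Z) = 26 + 6 = 32)
(R(25, 9) + 1857)*(-1517 + 1177) - 1*2026 = (32 + 1857)*(-1517 + 1177) - 1*2026 = 1889*(-340) - 2026 = -642260 - 2026 = -644286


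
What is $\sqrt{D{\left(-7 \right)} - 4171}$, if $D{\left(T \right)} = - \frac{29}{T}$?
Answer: $\frac{4 i \sqrt{12761}}{7} \approx 64.551 i$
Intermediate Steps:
$\sqrt{D{\left(-7 \right)} - 4171} = \sqrt{- \frac{29}{-7} - 4171} = \sqrt{\left(-29\right) \left(- \frac{1}{7}\right) - 4171} = \sqrt{\frac{29}{7} - 4171} = \sqrt{- \frac{29168}{7}} = \frac{4 i \sqrt{12761}}{7}$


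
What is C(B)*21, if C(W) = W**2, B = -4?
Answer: 336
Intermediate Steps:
C(B)*21 = (-4)**2*21 = 16*21 = 336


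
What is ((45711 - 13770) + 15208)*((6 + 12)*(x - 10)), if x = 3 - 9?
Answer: -13578912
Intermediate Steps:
x = -6
((45711 - 13770) + 15208)*((6 + 12)*(x - 10)) = ((45711 - 13770) + 15208)*((6 + 12)*(-6 - 10)) = (31941 + 15208)*(18*(-16)) = 47149*(-288) = -13578912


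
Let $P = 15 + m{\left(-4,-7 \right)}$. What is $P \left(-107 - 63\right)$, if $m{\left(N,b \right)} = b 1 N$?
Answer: $-7310$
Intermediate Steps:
$m{\left(N,b \right)} = N b$ ($m{\left(N,b \right)} = b N = N b$)
$P = 43$ ($P = 15 - -28 = 15 + 28 = 43$)
$P \left(-107 - 63\right) = 43 \left(-107 - 63\right) = 43 \left(-170\right) = -7310$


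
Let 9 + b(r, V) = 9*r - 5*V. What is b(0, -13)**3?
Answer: 175616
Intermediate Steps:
b(r, V) = -9 - 5*V + 9*r (b(r, V) = -9 + (9*r - 5*V) = -9 + (-5*V + 9*r) = -9 - 5*V + 9*r)
b(0, -13)**3 = (-9 - 5*(-13) + 9*0)**3 = (-9 + 65 + 0)**3 = 56**3 = 175616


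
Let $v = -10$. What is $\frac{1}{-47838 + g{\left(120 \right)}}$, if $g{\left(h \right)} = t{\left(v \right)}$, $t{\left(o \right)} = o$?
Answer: $- \frac{1}{47848} \approx -2.09 \cdot 10^{-5}$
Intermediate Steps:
$g{\left(h \right)} = -10$
$\frac{1}{-47838 + g{\left(120 \right)}} = \frac{1}{-47838 - 10} = \frac{1}{-47848} = - \frac{1}{47848}$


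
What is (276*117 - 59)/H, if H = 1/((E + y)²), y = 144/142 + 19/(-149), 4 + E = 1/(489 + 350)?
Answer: 24595754498105540368/78779488359961 ≈ 3.1221e+5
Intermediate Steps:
E = -3355/839 (E = -4 + 1/(489 + 350) = -4 + 1/839 = -3355/839 ≈ -3.9988)
y = 9379/10579 (y = 144*(1/142) + 19*(-1/149) = 72/71 - 19/149 = 9379/10579 ≈ 0.88657)
H = 78779488359961/763061288062096 (H = 1/((-3355/839 + 9379/10579)²) = 1/((-27623564/8875781)²) = 1/(763061288062096/78779488359961) = 78779488359961/763061288062096 ≈ 0.10324)
(276*117 - 59)/H = (276*117 - 59)/(78779488359961/763061288062096) = (32292 - 59)*(763061288062096/78779488359961) = 32233*(763061288062096/78779488359961) = 24595754498105540368/78779488359961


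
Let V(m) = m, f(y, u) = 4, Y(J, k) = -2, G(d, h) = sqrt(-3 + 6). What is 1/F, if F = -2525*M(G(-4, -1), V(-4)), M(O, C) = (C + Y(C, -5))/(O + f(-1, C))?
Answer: 2/7575 + sqrt(3)/15150 ≈ 0.00037835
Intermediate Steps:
G(d, h) = sqrt(3)
M(O, C) = (-2 + C)/(4 + O) (M(O, C) = (C - 2)/(O + 4) = (-2 + C)/(4 + O))
F = 15150/(4 + sqrt(3)) (F = -2525*(-2 - 4)/(4 + sqrt(3)) = -2525*(-6)/(4 + sqrt(3)) = -(-15150)/(4 + sqrt(3)) = 15150/(4 + sqrt(3)) ≈ 2643.0)
1/F = 1/(60600/13 - 15150*sqrt(3)/13)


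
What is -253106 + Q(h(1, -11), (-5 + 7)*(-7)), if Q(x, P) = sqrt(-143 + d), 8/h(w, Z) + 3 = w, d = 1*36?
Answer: -253106 + I*sqrt(107) ≈ -2.5311e+5 + 10.344*I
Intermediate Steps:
d = 36
h(w, Z) = 8/(-3 + w)
Q(x, P) = I*sqrt(107) (Q(x, P) = sqrt(-143 + 36) = sqrt(-107) = I*sqrt(107))
-253106 + Q(h(1, -11), (-5 + 7)*(-7)) = -253106 + I*sqrt(107)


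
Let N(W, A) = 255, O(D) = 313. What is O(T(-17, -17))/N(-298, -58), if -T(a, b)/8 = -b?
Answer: 313/255 ≈ 1.2275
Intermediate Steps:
T(a, b) = 8*b (T(a, b) = -(-8)*b = 8*b)
O(T(-17, -17))/N(-298, -58) = 313/255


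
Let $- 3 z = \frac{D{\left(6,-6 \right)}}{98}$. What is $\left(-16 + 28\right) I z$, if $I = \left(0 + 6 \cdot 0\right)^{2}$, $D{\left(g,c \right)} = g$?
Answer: $0$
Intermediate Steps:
$z = - \frac{1}{49}$ ($z = - \frac{6 \cdot \frac{1}{98}}{3} = \left(- \frac{1}{3}\right) \frac{3}{49} = - \frac{1}{49} \approx -0.020408$)
$I = 0$ ($I = \left(0 + 0\right)^{2} = 0^{2} = 0$)
$\left(-16 + 28\right) I z = \left(-16 + 28\right) 0 \left(- \frac{1}{49}\right) = 12 \cdot 0 \left(- \frac{1}{49}\right) = 0 \left(- \frac{1}{49}\right) = 0$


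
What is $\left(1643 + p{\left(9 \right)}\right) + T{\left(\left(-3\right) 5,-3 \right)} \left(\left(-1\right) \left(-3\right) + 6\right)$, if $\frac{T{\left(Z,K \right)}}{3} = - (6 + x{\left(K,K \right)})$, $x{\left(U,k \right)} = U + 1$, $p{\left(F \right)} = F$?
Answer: $1544$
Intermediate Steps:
$x{\left(U,k \right)} = 1 + U$
$T{\left(Z,K \right)} = -21 - 3 K$ ($T{\left(Z,K \right)} = 3 \left(- (6 + \left(1 + K\right))\right) = 3 \left(- (7 + K)\right) = 3 \left(-7 - K\right) = -21 - 3 K$)
$\left(1643 + p{\left(9 \right)}\right) + T{\left(\left(-3\right) 5,-3 \right)} \left(\left(-1\right) \left(-3\right) + 6\right) = \left(1643 + 9\right) + \left(-21 - -9\right) \left(\left(-1\right) \left(-3\right) + 6\right) = 1652 + \left(-21 + 9\right) \left(3 + 6\right) = 1652 - 108 = 1544$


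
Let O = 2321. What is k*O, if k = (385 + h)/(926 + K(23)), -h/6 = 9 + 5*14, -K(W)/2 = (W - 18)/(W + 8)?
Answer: -30349/136 ≈ -223.15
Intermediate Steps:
K(W) = -2*(-18 + W)/(8 + W) (K(W) = -2*(W - 18)/(W + 8) = -2*(-18 + W)/(8 + W))
h = -474 (h = -6*(9 + 5*14) = -6*(9 + 70) = -6*79 = -474)
k = -2759/28696 (k = (385 - 474)/(926 + 2*(18 - 1*23)/(8 + 23)) = -89/(926 + 2*(18 - 23)/31) = -89/(926 + 2*(1/31)*(-5)) = -89/(926 - 10/31) = -89/28696/31 = -89*31/28696 = -2759/28696 ≈ -0.096146)
k*O = -2759/28696*2321 = -30349/136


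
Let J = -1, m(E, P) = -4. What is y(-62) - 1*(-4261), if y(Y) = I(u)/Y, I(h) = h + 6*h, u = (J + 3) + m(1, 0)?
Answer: 132098/31 ≈ 4261.2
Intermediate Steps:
u = -2 (u = (-1 + 3) - 4 = 2 - 4 = -2)
I(h) = 7*h
y(Y) = -14/Y (y(Y) = (7*(-2))/Y = -14/Y)
y(-62) - 1*(-4261) = -14/(-62) - 1*(-4261) = -14*(-1/62) + 4261 = 7/31 + 4261 = 132098/31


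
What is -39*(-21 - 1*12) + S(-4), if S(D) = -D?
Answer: 1291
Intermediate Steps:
-39*(-21 - 1*12) + S(-4) = -39*(-21 - 1*12) - 1*(-4) = -39*(-21 - 12) + 4 = -39*(-33) + 4 = 1287 + 4 = 1291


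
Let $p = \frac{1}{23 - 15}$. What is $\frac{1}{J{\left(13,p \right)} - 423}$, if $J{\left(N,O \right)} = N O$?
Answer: $- \frac{8}{3371} \approx -0.0023732$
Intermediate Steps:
$p = \frac{1}{8} \approx 0.125$
$\frac{1}{J{\left(13,p \right)} - 423} = \frac{1}{13 \cdot \frac{1}{8} - 423} = \frac{1}{\frac{13}{8} - 423} = \frac{1}{- \frac{3371}{8}} = - \frac{8}{3371}$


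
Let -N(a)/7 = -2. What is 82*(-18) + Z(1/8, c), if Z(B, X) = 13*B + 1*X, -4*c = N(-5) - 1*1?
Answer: -11821/8 ≈ -1477.6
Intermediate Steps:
N(a) = 14 (N(a) = -7*(-2) = 14)
c = -13/4 (c = -(14 - 1*1)/4 = -(14 - 1)/4 = -1/4*13 = -13/4 ≈ -3.2500)
Z(B, X) = X + 13*B (Z(B, X) = 13*B + X = X + 13*B)
82*(-18) + Z(1/8, c) = 82*(-18) + (-13/4 + 13/8) = -1476 + (-13/4 + 13*(1/8)) = -1476 + (-13/4 + 13/8) = -1476 - 13/8 = -11821/8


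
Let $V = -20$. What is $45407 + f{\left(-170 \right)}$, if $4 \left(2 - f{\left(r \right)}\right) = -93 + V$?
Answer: $\frac{181749}{4} \approx 45437.0$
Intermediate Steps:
$f{\left(r \right)} = \frac{121}{4}$ ($f{\left(r \right)} = 2 - \frac{-93 - 20}{4} = 2 - - \frac{113}{4} = 2 + \frac{113}{4} = \frac{121}{4}$)
$45407 + f{\left(-170 \right)} = 45407 + \frac{121}{4} = \frac{181749}{4}$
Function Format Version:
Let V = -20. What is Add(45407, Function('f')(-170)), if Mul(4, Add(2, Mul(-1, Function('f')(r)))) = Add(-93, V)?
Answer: Rational(181749, 4) ≈ 45437.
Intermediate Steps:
Function('f')(r) = Rational(121, 4) (Function('f')(r) = Add(2, Mul(Rational(-1, 4), Add(-93, -20))) = Add(2, Mul(Rational(-1, 4), -113)) = Add(2, Rational(113, 4)) = Rational(121, 4))
Add(45407, Function('f')(-170)) = Add(45407, Rational(121, 4)) = Rational(181749, 4)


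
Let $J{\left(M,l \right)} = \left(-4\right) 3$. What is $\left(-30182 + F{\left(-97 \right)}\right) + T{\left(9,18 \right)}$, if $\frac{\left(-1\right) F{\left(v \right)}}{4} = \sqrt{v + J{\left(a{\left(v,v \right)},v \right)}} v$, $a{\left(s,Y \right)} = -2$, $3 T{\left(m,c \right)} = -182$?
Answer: $- \frac{90728}{3} + 388 i \sqrt{109} \approx -30243.0 + 4050.8 i$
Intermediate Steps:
$T{\left(m,c \right)} = - \frac{182}{3}$ ($T{\left(m,c \right)} = \frac{1}{3} \left(-182\right) = - \frac{182}{3}$)
$J{\left(M,l \right)} = -12$
$F{\left(v \right)} = - 4 v \sqrt{-12 + v}$ ($F{\left(v \right)} = - 4 \sqrt{v - 12} v = - 4 \sqrt{-12 + v} v = - 4 v \sqrt{-12 + v}$)
$\left(-30182 + F{\left(-97 \right)}\right) + T{\left(9,18 \right)} = \left(-30182 - - 388 \sqrt{-12 - 97}\right) - \frac{182}{3} = \left(-30182 - - 388 \sqrt{-109}\right) - \frac{182}{3} = \left(-30182 - - 388 i \sqrt{109}\right) - \frac{182}{3} = \left(-30182 + 388 i \sqrt{109}\right) - \frac{182}{3} = - \frac{90728}{3} + 388 i \sqrt{109}$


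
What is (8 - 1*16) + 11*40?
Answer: 432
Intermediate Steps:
(8 - 1*16) + 11*40 = (8 - 16) + 440 = -8 + 440 = 432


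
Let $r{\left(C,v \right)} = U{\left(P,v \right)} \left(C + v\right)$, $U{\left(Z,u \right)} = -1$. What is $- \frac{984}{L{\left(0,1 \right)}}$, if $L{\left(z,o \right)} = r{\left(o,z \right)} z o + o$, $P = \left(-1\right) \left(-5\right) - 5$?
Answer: $-984$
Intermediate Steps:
$P = 0$ ($P = 5 - 5 = 0$)
$r{\left(C,v \right)} = - C - v$ ($r{\left(C,v \right)} = - (C + v) = - C - v$)
$L{\left(z,o \right)} = o + o z \left(- o - z\right)$ ($L{\left(z,o \right)} = \left(- o - z\right) z o + o = z \left(- o - z\right) o + o = o z \left(- o - z\right) + o = o + o z \left(- o - z\right)$)
$- \frac{984}{L{\left(0,1 \right)}} = - \frac{984}{1 \left(1 - 0 \left(1 + 0\right)\right)} = - \frac{984}{1 \left(1 - 0 \cdot 1\right)} = - \frac{984}{1 \left(1 + 0\right)} = - \frac{984}{1 \cdot 1} = - \frac{984}{1} = \left(-984\right) 1 = -984$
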